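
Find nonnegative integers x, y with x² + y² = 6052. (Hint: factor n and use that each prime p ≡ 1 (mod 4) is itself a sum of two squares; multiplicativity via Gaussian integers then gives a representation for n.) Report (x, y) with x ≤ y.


Step 1: Factor n = 6052 = 2^2 · 17 · 89.
Step 2: Check the mod-4 condition on each prime factor: 2 = 2 (special); 17 ≡ 1 (mod 4), exponent 1; 89 ≡ 1 (mod 4), exponent 1.
All primes ≡ 3 (mod 4) appear to even exponent (or don't appear), so by the two-squares theorem n IS expressible as a sum of two squares.
Step 3: Build a representation. Group n = k² · m with k = 2 and m = 17 · 89 = 1513 (a product of primes ≡ 1 (mod 4)); a representation of m scales to one of n via (k·x)² + (k·y)² = k²(x² + y²). Each prime p ≡ 1 (mod 4) is itself a sum of two squares; find a² by testing p − a² for a perfect square:
  17: 17 − 1² = 16 = 4² ⇒ 17 = 1² + 4².
  89: 89 − 1² = 88, 89 − 2² = 85, 89 − 3² = 80, 89 − 4² = 73, 89 − 5² = 64 = 8² ⇒ 89 = 5² + 8².
  Combine using the Brahmagupta–Fibonacci identity (a² + b²)(c² + d²) = (ac − bd)² + (ad + bc)² = (ac + bd)² + (ad − bc)²:
  17 · 89 = 1513: from (1² + 4²)(5² + 8²), take (1·5 − 4·8, 1·8 + 4·5) = (5 − 32, 8 + 20) = (-27, 28); dropping signs (only squares matter) gives (27, 28); check 27² + 28² = 729 + 784 = 1513 ✓.
  Scale by k = 2: (2·27, 2·28) = (54, 56).
Step 4: Order so x ≤ y and verify: 54² + 56² = 2916 + 3136 = 6052 = n. ✓

n = 6052 = 54² + 56² (one valid representation with x ≤ y).


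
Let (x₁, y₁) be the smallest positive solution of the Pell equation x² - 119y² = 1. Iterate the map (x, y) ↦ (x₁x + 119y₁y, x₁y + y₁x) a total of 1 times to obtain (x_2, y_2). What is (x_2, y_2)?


Step 1: Find the fundamental solution (x₁, y₁) of x² - 119y² = 1.
  Expand √119 as a continued fraction. a₀ = ⌊√119⌋ = 10; iterate m_{k+1} = d_k·a_k − m_k, d_{k+1} = (119 − m_{k+1}²)/d_k, a_{k+1} = ⌊(a₀ + m_{k+1})/d_{k+1}⌋ (starting m₀ = 0, d₀ = 1), with convergents p_k = a_k·p_{k-1} + p_{k-2}, q_k = a_k·q_{k-1} + q_{k-2} (p₋₁ = 1, q₋₁ = 0):
  k = 0: a₀ = 10; p₀/q₀ = 10/1; p₀² − 119·q₀² = 100 − 119 = -19.
  k = 1: m = 10, d = 19, a = ⌊(10 + 10)/19⌋ = 1; p/q = (1·10 + 1)/(1·1 + 0) = 11/1; p² − 119·q² = 121 − 119 = 2.
  k = 2: m = 9, d = 2, a = ⌊(10 + 9)/2⌋ = 9; p/q = (9·11 + 10)/(9·1 + 1) = 109/10; p² − 119·q² = 11881 − 11900 = -19.
  k = 3: m = 9, d = 19, a = ⌊(10 + 9)/19⌋ = 1; p/q = (1·109 + 11)/(1·10 + 1) = 120/11; p² − 119·q² = 14400 − 14399 = 1.
  The first convergent with p² − 119·q² = 1 gives the fundamental solution (x₁, y₁) = (120, 11).
Step 2: Apply the recurrence (x_{n+1}, y_{n+1}) = (x₁x_n + 119y₁y_n, x₁y_n + y₁x_n) repeatedly.
  From (x_1, y_1) = (120, 11): x_2 = 120·120 + 119·11·11 = 28799; y_2 = 120·11 + 11·120 = 2640.
Step 3: Verify x_2² - 119·y_2² = 829382401 - 829382400 = 1 (should be 1). ✓

(x_1, y_1) = (120, 11); (x_2, y_2) = (28799, 2640).


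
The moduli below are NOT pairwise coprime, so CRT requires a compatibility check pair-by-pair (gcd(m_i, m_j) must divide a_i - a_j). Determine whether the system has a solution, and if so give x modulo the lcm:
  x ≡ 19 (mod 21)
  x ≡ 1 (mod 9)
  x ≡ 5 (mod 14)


Moduli 21, 9, 14 are not pairwise coprime, so CRT works modulo lcm(m_i) when all pairwise compatibility conditions hold.
Pairwise compatibility: gcd(m_i, m_j) must divide a_i - a_j for every pair.
Merge one congruence at a time:
  Start: x ≡ 19 (mod 21).
  Combine with x ≡ 1 (mod 9): gcd(21, 9) = 3; 1 - 19 = -18, which IS divisible by 3, so compatible.
    Write x = 19 + 21·t and substitute into x ≡ 1 (mod 9): 21·t ≡ 1 − 19 = -18 (mod 9).
    Divide the congruence (and modulus) by g = 3: 7·t ≡ -6 (mod 3).
    Reduce coefficients mod 3: 1·t ≡ 0 (mod 3).
    So t ≡ 0 (mod 3).
    Then x = 19 + 21·0 = 19, valid modulo lcm(21, 9) = 63: x ≡ 19 (mod 63).
  Combine with x ≡ 5 (mod 14): gcd(63, 14) = 7; 5 - 19 = -14, which IS divisible by 7, so compatible.
    Write x = 19 + 63·t and substitute into x ≡ 5 (mod 14): 63·t ≡ 5 − 19 = -14 (mod 14).
    Divide the congruence (and modulus) by g = 7: 9·t ≡ -2 (mod 2).
    Reduce coefficients mod 2: 1·t ≡ 0 (mod 2).
    So t ≡ 0 (mod 2).
    Then x = 19 + 63·0 = 19, valid modulo lcm(63, 14) = 126: x ≡ 19 (mod 126).
Verify: 19 mod 21 = 19, 19 mod 9 = 1, 19 mod 14 = 5.

x ≡ 19 (mod 126).


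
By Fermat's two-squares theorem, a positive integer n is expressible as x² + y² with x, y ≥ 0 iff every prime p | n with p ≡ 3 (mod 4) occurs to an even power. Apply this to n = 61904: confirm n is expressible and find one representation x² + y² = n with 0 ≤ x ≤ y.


Step 1: Factor n = 61904 = 2^4 · 53 · 73.
Step 2: Check the mod-4 condition on each prime factor: 2 = 2 (special); 53 ≡ 1 (mod 4), exponent 1; 73 ≡ 1 (mod 4), exponent 1.
All primes ≡ 3 (mod 4) appear to even exponent (or don't appear), so by the two-squares theorem n IS expressible as a sum of two squares.
Step 3: Build a representation. Group n = k² · m with k = 4 and m = 53 · 73 = 3869 (a product of primes ≡ 1 (mod 4)); a representation of m scales to one of n via (k·x)² + (k·y)² = k²(x² + y²). Each prime p ≡ 1 (mod 4) is itself a sum of two squares; find a² by testing p − a² for a perfect square:
  53: 53 − 1² = 52, 53 − 2² = 49 = 7² ⇒ 53 = 2² + 7².
  73: 73 − 1² = 72, 73 − 2² = 69, 73 − 3² = 64 = 8² ⇒ 73 = 3² + 8².
  Combine using the Brahmagupta–Fibonacci identity (a² + b²)(c² + d²) = (ac − bd)² + (ad + bc)² = (ac + bd)² + (ad − bc)²:
  53 · 73 = 3869: from (2² + 7²)(3² + 8²), take (2·3 − 7·8, 2·8 + 7·3) = (6 − 56, 16 + 21) = (-50, 37); dropping signs (only squares matter) gives (50, 37); check 50² + 37² = 2500 + 1369 = 3869 ✓.
  Scale by k = 4: (4·50, 4·37) = (200, 148).
Step 4: Order so x ≤ y and verify: 148² + 200² = 21904 + 40000 = 61904 = n. ✓

n = 61904 = 148² + 200² (one valid representation with x ≤ y).


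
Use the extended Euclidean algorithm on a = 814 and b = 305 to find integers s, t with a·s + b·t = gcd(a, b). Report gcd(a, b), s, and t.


Euclidean algorithm on (814, 305) — divide until remainder is 0:
  814 = 2 · 305 + 204
  305 = 1 · 204 + 101
  204 = 2 · 101 + 2
  101 = 50 · 2 + 1
  2 = 2 · 1 + 0
gcd(814, 305) = 1.
Track Bezout coefficients alongside the remainders: start with r₀ = 814 = a·1 + b·0 (s = 1, t = 0) and r₁ = 305 = a·0 + b·1 (s = 0, t = 1); each new remainder r_{k+1} = r_{k-1} − q_k·r_k inherits s_{k+1} = s_{k-1} − q_k·s_k, t_{k+1} = t_{k-1} − q_k·t_k, so r_k = a·s_k + b·t_k at every step:
  q = 2: r = 204, s = 1 − 2·0 = 1, t = 0 − 2·1 = -2  (check: 814·1 + 305·(-2) = 204)
  q = 1: r = 101, s = 0 − 1·1 = -1, t = 1 − 1·(-2) = 3  (check: 814·(-1) + 305·3 = 101)
  q = 2: r = 2, s = 1 − 2·(-1) = 3, t = -2 − 2·3 = -8  (check: 814·3 + 305·(-8) = 2)
  q = 50: r = 1, s = -1 − 50·3 = -151, t = 3 − 50·(-8) = 403  (check: 814·(-151) + 305·403 = 1)
The row with r = 1 (the gcd) gives the Bezout coefficients s = -151, t = 403.
Result: 814 · (-151) + 305 · (403) = 1.

gcd(814, 305) = 1; s = -151, t = 403 (check: 814·(-151) + 305·403 = 1).


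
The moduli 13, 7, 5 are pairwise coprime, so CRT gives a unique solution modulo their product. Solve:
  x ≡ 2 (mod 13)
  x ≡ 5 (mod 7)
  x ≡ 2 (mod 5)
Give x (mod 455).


Moduli 13, 7, 5 are pairwise coprime; by CRT there is a unique solution modulo M = 13 · 7 · 5 = 455.
Solve pairwise, accumulating the modulus:
  Start with x ≡ 2 (mod 13).
  Combine with x ≡ 5 (mod 7): since gcd(13, 7) = 1, we get a unique residue mod 91.
    Write x = 2 + 13·t and substitute into x ≡ 5 (mod 7): 13·t ≡ 5 − 2 = 3 (mod 7).
    Reduce coefficients mod 7: 6·t ≡ 3 (mod 7).
    The inverse of 6 mod 7 is 6 (since 6·6 = 36 = 5·7 + 1), so t ≡ 6·3 = 18 ≡ 4 (mod 7).
    Then x = 2 + 13·4 = 54, valid modulo lcm(13, 7) = 91: x ≡ 54 (mod 91).
  Combine with x ≡ 2 (mod 5): since gcd(91, 5) = 1, we get a unique residue mod 455.
    Write x = 54 + 91·t and substitute into x ≡ 2 (mod 5): 91·t ≡ 2 − 54 = -52 (mod 5).
    Reduce coefficients mod 5: 1·t ≡ 3 (mod 5).
    So t ≡ 3 (mod 5).
    Then x = 54 + 91·3 = 327, valid modulo lcm(91, 5) = 455: x ≡ 327 (mod 455).
Verify: 327 mod 13 = 2 ✓, 327 mod 7 = 5 ✓, 327 mod 5 = 2 ✓.

x ≡ 327 (mod 455).


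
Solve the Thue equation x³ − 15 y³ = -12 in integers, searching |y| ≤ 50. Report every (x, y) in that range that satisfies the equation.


The equation is x³ - 15y³ = -12. For fixed y, x³ = 15·y³ − 12, so a solution requires the RHS to be a perfect cube.
Strategy: iterate y from -50 to 50, compute RHS = 15·y³ − 12, and check whether it is a (positive or negative) perfect cube.
Check small values of y:
  y = 0: RHS = -12 is not a perfect cube.
  y = 1: RHS = 3 is not a perfect cube.
  y = -1: RHS = -27 = (-3)³ ⇒ x = -3 works.
  y = 2: RHS = 108 is not a perfect cube.
  y = -2: RHS = -132 is not a perfect cube.
  y = 3: RHS = 393 is not a perfect cube.
  y = -3: RHS = -417 is not a perfect cube.
Continuing the search up to |y| = 50 finds no further solutions beyond those listed.
Collected solutions: (-3, -1).

Solutions (with |y| ≤ 50): (-3, -1).


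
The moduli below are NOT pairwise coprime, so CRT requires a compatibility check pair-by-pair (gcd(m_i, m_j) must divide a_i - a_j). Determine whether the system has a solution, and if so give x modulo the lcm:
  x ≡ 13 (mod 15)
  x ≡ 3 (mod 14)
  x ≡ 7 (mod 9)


Moduli 15, 14, 9 are not pairwise coprime, so CRT works modulo lcm(m_i) when all pairwise compatibility conditions hold.
Pairwise compatibility: gcd(m_i, m_j) must divide a_i - a_j for every pair.
Merge one congruence at a time:
  Start: x ≡ 13 (mod 15).
  Combine with x ≡ 3 (mod 14): gcd(15, 14) = 1; 3 - 13 = -10, which IS divisible by 1, so compatible.
    Write x = 13 + 15·t and substitute into x ≡ 3 (mod 14): 15·t ≡ 3 − 13 = -10 (mod 14).
    Reduce coefficients mod 14: 1·t ≡ 4 (mod 14).
    So t ≡ 4 (mod 14).
    Then x = 13 + 15·4 = 73, valid modulo lcm(15, 14) = 210: x ≡ 73 (mod 210).
  Combine with x ≡ 7 (mod 9): gcd(210, 9) = 3; 7 - 73 = -66, which IS divisible by 3, so compatible.
    Write x = 73 + 210·t and substitute into x ≡ 7 (mod 9): 210·t ≡ 7 − 73 = -66 (mod 9).
    Divide the congruence (and modulus) by g = 3: 70·t ≡ -22 (mod 3).
    Reduce coefficients mod 3: 1·t ≡ 2 (mod 3).
    So t ≡ 2 (mod 3).
    Then x = 73 + 210·2 = 493, valid modulo lcm(210, 9) = 630: x ≡ 493 (mod 630).
Verify: 493 mod 15 = 13, 493 mod 14 = 3, 493 mod 9 = 7.

x ≡ 493 (mod 630).


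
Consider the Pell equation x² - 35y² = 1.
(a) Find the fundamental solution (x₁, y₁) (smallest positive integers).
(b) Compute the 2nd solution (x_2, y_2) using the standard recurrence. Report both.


Step 1: Find the fundamental solution (x₁, y₁) of x² - 35y² = 1.
  Expand √35 as a continued fraction. a₀ = ⌊√35⌋ = 5; iterate m_{k+1} = d_k·a_k − m_k, d_{k+1} = (35 − m_{k+1}²)/d_k, a_{k+1} = ⌊(a₀ + m_{k+1})/d_{k+1}⌋ (starting m₀ = 0, d₀ = 1), with convergents p_k = a_k·p_{k-1} + p_{k-2}, q_k = a_k·q_{k-1} + q_{k-2} (p₋₁ = 1, q₋₁ = 0):
  k = 0: a₀ = 5; p₀/q₀ = 5/1; p₀² − 35·q₀² = 25 − 35 = -10.
  k = 1: m = 5, d = 10, a = ⌊(5 + 5)/10⌋ = 1; p/q = (1·5 + 1)/(1·1 + 0) = 6/1; p² − 35·q² = 36 − 35 = 1.
  The first convergent with p² − 35·q² = 1 gives the fundamental solution (x₁, y₁) = (6, 1).
Step 2: Apply the recurrence (x_{n+1}, y_{n+1}) = (x₁x_n + 35y₁y_n, x₁y_n + y₁x_n) repeatedly.
  From (x_1, y_1) = (6, 1): x_2 = 6·6 + 35·1·1 = 71; y_2 = 6·1 + 1·6 = 12.
Step 3: Verify x_2² - 35·y_2² = 5041 - 5040 = 1 (should be 1). ✓

(x_1, y_1) = (6, 1); (x_2, y_2) = (71, 12).


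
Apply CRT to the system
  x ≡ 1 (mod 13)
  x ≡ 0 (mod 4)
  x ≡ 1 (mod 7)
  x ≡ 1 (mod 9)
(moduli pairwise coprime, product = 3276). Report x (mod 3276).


Product of moduli M = 13 · 4 · 7 · 9 = 3276.
Merge one congruence at a time:
  Start: x ≡ 1 (mod 13).
  Combine with x ≡ 0 (mod 4); new modulus lcm = 52.
    Write x = 1 + 13·t and substitute into x ≡ 0 (mod 4): 13·t ≡ 0 − 1 = -1 (mod 4).
    Reduce coefficients mod 4: 1·t ≡ 3 (mod 4).
    So t ≡ 3 (mod 4).
    Then x = 1 + 13·3 = 40, valid modulo lcm(13, 4) = 52: x ≡ 40 (mod 52).
  Combine with x ≡ 1 (mod 7); new modulus lcm = 364.
    Write x = 40 + 52·t and substitute into x ≡ 1 (mod 7): 52·t ≡ 1 − 40 = -39 (mod 7).
    Reduce coefficients mod 7: 3·t ≡ 3 (mod 7).
    The inverse of 3 mod 7 is 5 (since 3·5 = 15 = 2·7 + 1), so t ≡ 5·3 = 15 ≡ 1 (mod 7).
    Then x = 40 + 52·1 = 92, valid modulo lcm(52, 7) = 364: x ≡ 92 (mod 364).
  Combine with x ≡ 1 (mod 9); new modulus lcm = 3276.
    Write x = 92 + 364·t and substitute into x ≡ 1 (mod 9): 364·t ≡ 1 − 92 = -91 (mod 9).
    Reduce coefficients mod 9: 4·t ≡ 8 (mod 9).
    The inverse of 4 mod 9 is 7 (since 4·7 = 28 = 3·9 + 1), so t ≡ 7·8 = 56 ≡ 2 (mod 9).
    Then x = 92 + 364·2 = 820, valid modulo lcm(364, 9) = 3276: x ≡ 820 (mod 3276).
Verify against each original: 820 mod 13 = 1, 820 mod 4 = 0, 820 mod 7 = 1, 820 mod 9 = 1.

x ≡ 820 (mod 3276).


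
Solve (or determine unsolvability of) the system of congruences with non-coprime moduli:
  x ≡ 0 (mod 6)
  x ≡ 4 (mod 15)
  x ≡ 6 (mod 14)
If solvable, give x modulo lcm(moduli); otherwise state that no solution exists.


Moduli 6, 15, 14 are not pairwise coprime, so CRT works modulo lcm(m_i) when all pairwise compatibility conditions hold.
Pairwise compatibility: gcd(m_i, m_j) must divide a_i - a_j for every pair.
Merge one congruence at a time:
  Start: x ≡ 0 (mod 6).
  Combine with x ≡ 4 (mod 15): gcd(6, 15) = 3, and 4 - 0 = 4 is NOT divisible by 3.
    ⇒ system is inconsistent (no integer solution).

No solution (the system is inconsistent).


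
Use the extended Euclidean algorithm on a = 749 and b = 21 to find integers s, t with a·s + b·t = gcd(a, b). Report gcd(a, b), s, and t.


Euclidean algorithm on (749, 21) — divide until remainder is 0:
  749 = 35 · 21 + 14
  21 = 1 · 14 + 7
  14 = 2 · 7 + 0
gcd(749, 21) = 7.
Track Bezout coefficients alongside the remainders: start with r₀ = 749 = a·1 + b·0 (s = 1, t = 0) and r₁ = 21 = a·0 + b·1 (s = 0, t = 1); each new remainder r_{k+1} = r_{k-1} − q_k·r_k inherits s_{k+1} = s_{k-1} − q_k·s_k, t_{k+1} = t_{k-1} − q_k·t_k, so r_k = a·s_k + b·t_k at every step:
  q = 35: r = 14, s = 1 − 35·0 = 1, t = 0 − 35·1 = -35  (check: 749·1 + 21·(-35) = 14)
  q = 1: r = 7, s = 0 − 1·1 = -1, t = 1 − 1·(-35) = 36  (check: 749·(-1) + 21·36 = 7)
The row with r = 7 (the gcd) gives the Bezout coefficients s = -1, t = 36.
Result: 749 · (-1) + 21 · (36) = 7.

gcd(749, 21) = 7; s = -1, t = 36 (check: 749·(-1) + 21·36 = 7).


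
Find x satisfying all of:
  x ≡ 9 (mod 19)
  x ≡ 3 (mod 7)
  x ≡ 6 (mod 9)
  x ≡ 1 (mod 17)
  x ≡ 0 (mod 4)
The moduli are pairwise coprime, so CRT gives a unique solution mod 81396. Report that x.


Product of moduli M = 19 · 7 · 9 · 17 · 4 = 81396.
Merge one congruence at a time:
  Start: x ≡ 9 (mod 19).
  Combine with x ≡ 3 (mod 7); new modulus lcm = 133.
    Write x = 9 + 19·t and substitute into x ≡ 3 (mod 7): 19·t ≡ 3 − 9 = -6 (mod 7).
    Reduce coefficients mod 7: 5·t ≡ 1 (mod 7).
    The inverse of 5 mod 7 is 3 (since 5·3 = 15 = 2·7 + 1), so t ≡ 3·1 = 3 ≡ 3 (mod 7).
    Then x = 9 + 19·3 = 66, valid modulo lcm(19, 7) = 133: x ≡ 66 (mod 133).
  Combine with x ≡ 6 (mod 9); new modulus lcm = 1197.
    Write x = 66 + 133·t and substitute into x ≡ 6 (mod 9): 133·t ≡ 6 − 66 = -60 (mod 9).
    Reduce coefficients mod 9: 7·t ≡ 3 (mod 9).
    The inverse of 7 mod 9 is 4 (since 7·4 = 28 = 3·9 + 1), so t ≡ 4·3 = 12 ≡ 3 (mod 9).
    Then x = 66 + 133·3 = 465, valid modulo lcm(133, 9) = 1197: x ≡ 465 (mod 1197).
  Combine with x ≡ 1 (mod 17); new modulus lcm = 20349.
    Write x = 465 + 1197·t and substitute into x ≡ 1 (mod 17): 1197·t ≡ 1 − 465 = -464 (mod 17).
    Reduce coefficients mod 17: 7·t ≡ 12 (mod 17).
    The inverse of 7 mod 17 is 5 (since 7·5 = 35 = 2·17 + 1), so t ≡ 5·12 = 60 ≡ 9 (mod 17).
    Then x = 465 + 1197·9 = 11238, valid modulo lcm(1197, 17) = 20349: x ≡ 11238 (mod 20349).
  Combine with x ≡ 0 (mod 4); new modulus lcm = 81396.
    Write x = 11238 + 20349·t and substitute into x ≡ 0 (mod 4): 20349·t ≡ 0 − 11238 = -11238 (mod 4).
    Reduce coefficients mod 4: 1·t ≡ 2 (mod 4).
    So t ≡ 2 (mod 4).
    Then x = 11238 + 20349·2 = 51936, valid modulo lcm(20349, 4) = 81396: x ≡ 51936 (mod 81396).
Verify against each original: 51936 mod 19 = 9, 51936 mod 7 = 3, 51936 mod 9 = 6, 51936 mod 17 = 1, 51936 mod 4 = 0.

x ≡ 51936 (mod 81396).


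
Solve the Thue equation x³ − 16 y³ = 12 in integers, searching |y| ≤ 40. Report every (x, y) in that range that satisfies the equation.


The equation is x³ - 16y³ = 12. For fixed y, x³ = 16·y³ + 12, so a solution requires the RHS to be a perfect cube.
Strategy: iterate y from -40 to 40, compute RHS = 16·y³ + 12, and check whether it is a (positive or negative) perfect cube.
Check small values of y:
  y = 0: RHS = 12 is not a perfect cube.
  y = 1: RHS = 28 is not a perfect cube.
  y = -1: RHS = -4 is not a perfect cube.
  y = 2: RHS = 140 is not a perfect cube.
  y = -2: RHS = -116 is not a perfect cube.
  y = 3: RHS = 444 is not a perfect cube.
  y = -3: RHS = -420 is not a perfect cube.
Continuing the search up to |y| = 40 finds no solutions either.
No (x, y) in the scanned range satisfies the equation.

No integer solutions with |y| ≤ 40.


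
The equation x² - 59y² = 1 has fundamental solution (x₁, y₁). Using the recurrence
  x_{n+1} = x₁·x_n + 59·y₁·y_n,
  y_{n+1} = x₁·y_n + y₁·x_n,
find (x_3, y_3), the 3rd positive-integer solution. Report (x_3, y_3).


Step 1: Find the fundamental solution (x₁, y₁) of x² - 59y² = 1.
  Expand √59 as a continued fraction. a₀ = ⌊√59⌋ = 7; iterate m_{k+1} = d_k·a_k − m_k, d_{k+1} = (59 − m_{k+1}²)/d_k, a_{k+1} = ⌊(a₀ + m_{k+1})/d_{k+1}⌋ (starting m₀ = 0, d₀ = 1), with convergents p_k = a_k·p_{k-1} + p_{k-2}, q_k = a_k·q_{k-1} + q_{k-2} (p₋₁ = 1, q₋₁ = 0):
  k = 0: a₀ = 7; p₀/q₀ = 7/1; p₀² − 59·q₀² = 49 − 59 = -10.
  k = 1: m = 7, d = 10, a = ⌊(7 + 7)/10⌋ = 1; p/q = (1·7 + 1)/(1·1 + 0) = 8/1; p² − 59·q² = 64 − 59 = 5.
  k = 2: m = 3, d = 5, a = ⌊(7 + 3)/5⌋ = 2; p/q = (2·8 + 7)/(2·1 + 1) = 23/3; p² − 59·q² = 529 − 531 = -2.
  k = 3: m = 7, d = 2, a = ⌊(7 + 7)/2⌋ = 7; p/q = (7·23 + 8)/(7·3 + 1) = 169/22; p² − 59·q² = 28561 − 28556 = 5.
  k = 4: m = 7, d = 5, a = ⌊(7 + 7)/5⌋ = 2; p/q = (2·169 + 23)/(2·22 + 3) = 361/47; p² − 59·q² = 130321 − 130331 = -10.
  k = 5: m = 3, d = 10, a = ⌊(7 + 3)/10⌋ = 1; p/q = (1·361 + 169)/(1·47 + 22) = 530/69; p² − 59·q² = 280900 − 280899 = 1.
  The first convergent with p² − 59·q² = 1 gives the fundamental solution (x₁, y₁) = (530, 69).
Step 2: Apply the recurrence (x_{n+1}, y_{n+1}) = (x₁x_n + 59y₁y_n, x₁y_n + y₁x_n) repeatedly.
  From (x_1, y_1) = (530, 69): x_2 = 530·530 + 59·69·69 = 561799; y_2 = 530·69 + 69·530 = 73140.
  From (x_2, y_2) = (561799, 73140): x_3 = 530·561799 + 59·69·73140 = 595506410; y_3 = 530·73140 + 69·561799 = 77528331.
Step 3: Verify x_3² - 59·y_3² = 354627884351088100 - 354627884351088099 = 1 (should be 1). ✓

(x_1, y_1) = (530, 69); (x_3, y_3) = (595506410, 77528331).


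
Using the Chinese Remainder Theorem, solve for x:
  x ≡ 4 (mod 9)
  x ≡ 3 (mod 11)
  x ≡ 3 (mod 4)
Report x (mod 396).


Moduli 9, 11, 4 are pairwise coprime; by CRT there is a unique solution modulo M = 9 · 11 · 4 = 396.
Solve pairwise, accumulating the modulus:
  Start with x ≡ 4 (mod 9).
  Combine with x ≡ 3 (mod 11): since gcd(9, 11) = 1, we get a unique residue mod 99.
    Write x = 4 + 9·t and substitute into x ≡ 3 (mod 11): 9·t ≡ 3 − 4 = -1 (mod 11).
    Reduce coefficients mod 11: 9·t ≡ 10 (mod 11).
    The inverse of 9 mod 11 is 5 (since 9·5 = 45 = 4·11 + 1), so t ≡ 5·10 = 50 ≡ 6 (mod 11).
    Then x = 4 + 9·6 = 58, valid modulo lcm(9, 11) = 99: x ≡ 58 (mod 99).
  Combine with x ≡ 3 (mod 4): since gcd(99, 4) = 1, we get a unique residue mod 396.
    Write x = 58 + 99·t and substitute into x ≡ 3 (mod 4): 99·t ≡ 3 − 58 = -55 (mod 4).
    Reduce coefficients mod 4: 3·t ≡ 1 (mod 4).
    The inverse of 3 mod 4 is 3 (since 3·3 = 9 = 2·4 + 1), so t ≡ 3·1 = 3 ≡ 3 (mod 4).
    Then x = 58 + 99·3 = 355, valid modulo lcm(99, 4) = 396: x ≡ 355 (mod 396).
Verify: 355 mod 9 = 4 ✓, 355 mod 11 = 3 ✓, 355 mod 4 = 3 ✓.

x ≡ 355 (mod 396).


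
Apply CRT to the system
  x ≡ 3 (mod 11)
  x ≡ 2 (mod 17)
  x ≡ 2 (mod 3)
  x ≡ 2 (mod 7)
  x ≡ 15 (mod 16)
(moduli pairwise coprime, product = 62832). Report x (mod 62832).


Product of moduli M = 11 · 17 · 3 · 7 · 16 = 62832.
Merge one congruence at a time:
  Start: x ≡ 3 (mod 11).
  Combine with x ≡ 2 (mod 17); new modulus lcm = 187.
    Write x = 3 + 11·t and substitute into x ≡ 2 (mod 17): 11·t ≡ 2 − 3 = -1 (mod 17).
    Reduce coefficients mod 17: 11·t ≡ 16 (mod 17).
    The inverse of 11 mod 17 is 14 (since 11·14 = 154 = 9·17 + 1), so t ≡ 14·16 = 224 ≡ 3 (mod 17).
    Then x = 3 + 11·3 = 36, valid modulo lcm(11, 17) = 187: x ≡ 36 (mod 187).
  Combine with x ≡ 2 (mod 3); new modulus lcm = 561.
    Write x = 36 + 187·t and substitute into x ≡ 2 (mod 3): 187·t ≡ 2 − 36 = -34 (mod 3).
    Reduce coefficients mod 3: 1·t ≡ 2 (mod 3).
    So t ≡ 2 (mod 3).
    Then x = 36 + 187·2 = 410, valid modulo lcm(187, 3) = 561: x ≡ 410 (mod 561).
  Combine with x ≡ 2 (mod 7); new modulus lcm = 3927.
    Write x = 410 + 561·t and substitute into x ≡ 2 (mod 7): 561·t ≡ 2 − 410 = -408 (mod 7).
    Reduce coefficients mod 7: 1·t ≡ 5 (mod 7).
    So t ≡ 5 (mod 7).
    Then x = 410 + 561·5 = 3215, valid modulo lcm(561, 7) = 3927: x ≡ 3215 (mod 3927).
  Combine with x ≡ 15 (mod 16); new modulus lcm = 62832.
    Write x = 3215 + 3927·t and substitute into x ≡ 15 (mod 16): 3927·t ≡ 15 − 3215 = -3200 (mod 16).
    Reduce coefficients mod 16: 7·t ≡ 0 (mod 16).
    The inverse of 7 mod 16 is 7 (since 7·7 = 49 = 3·16 + 1), so t ≡ 7·0 = 0 ≡ 0 (mod 16).
    Then x = 3215 + 3927·0 = 3215, valid modulo lcm(3927, 16) = 62832: x ≡ 3215 (mod 62832).
Verify against each original: 3215 mod 11 = 3, 3215 mod 17 = 2, 3215 mod 3 = 2, 3215 mod 7 = 2, 3215 mod 16 = 15.

x ≡ 3215 (mod 62832).


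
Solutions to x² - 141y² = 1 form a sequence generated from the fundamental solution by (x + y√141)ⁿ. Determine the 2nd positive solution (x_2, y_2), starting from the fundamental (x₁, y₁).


Step 1: Find the fundamental solution (x₁, y₁) of x² - 141y² = 1.
  Expand √141 as a continued fraction. a₀ = ⌊√141⌋ = 11; iterate m_{k+1} = d_k·a_k − m_k, d_{k+1} = (141 − m_{k+1}²)/d_k, a_{k+1} = ⌊(a₀ + m_{k+1})/d_{k+1}⌋ (starting m₀ = 0, d₀ = 1), with convergents p_k = a_k·p_{k-1} + p_{k-2}, q_k = a_k·q_{k-1} + q_{k-2} (p₋₁ = 1, q₋₁ = 0):
  k = 0: a₀ = 11; p₀/q₀ = 11/1; p₀² − 141·q₀² = 121 − 141 = -20.
  k = 1: m = 11, d = 20, a = ⌊(11 + 11)/20⌋ = 1; p/q = (1·11 + 1)/(1·1 + 0) = 12/1; p² − 141·q² = 144 − 141 = 3.
  k = 2: m = 9, d = 3, a = ⌊(11 + 9)/3⌋ = 6; p/q = (6·12 + 11)/(6·1 + 1) = 83/7; p² − 141·q² = 6889 − 6909 = -20.
  k = 3: m = 9, d = 20, a = ⌊(11 + 9)/20⌋ = 1; p/q = (1·83 + 12)/(1·7 + 1) = 95/8; p² − 141·q² = 9025 − 9024 = 1.
  The first convergent with p² − 141·q² = 1 gives the fundamental solution (x₁, y₁) = (95, 8).
Step 2: Apply the recurrence (x_{n+1}, y_{n+1}) = (x₁x_n + 141y₁y_n, x₁y_n + y₁x_n) repeatedly.
  From (x_1, y_1) = (95, 8): x_2 = 95·95 + 141·8·8 = 18049; y_2 = 95·8 + 8·95 = 1520.
Step 3: Verify x_2² - 141·y_2² = 325766401 - 325766400 = 1 (should be 1). ✓

(x_1, y_1) = (95, 8); (x_2, y_2) = (18049, 1520).


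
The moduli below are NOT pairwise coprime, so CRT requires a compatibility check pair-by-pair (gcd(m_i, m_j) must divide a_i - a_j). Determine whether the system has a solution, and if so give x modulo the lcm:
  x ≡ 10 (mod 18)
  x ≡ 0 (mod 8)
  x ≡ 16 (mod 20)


Moduli 18, 8, 20 are not pairwise coprime, so CRT works modulo lcm(m_i) when all pairwise compatibility conditions hold.
Pairwise compatibility: gcd(m_i, m_j) must divide a_i - a_j for every pair.
Merge one congruence at a time:
  Start: x ≡ 10 (mod 18).
  Combine with x ≡ 0 (mod 8): gcd(18, 8) = 2; 0 - 10 = -10, which IS divisible by 2, so compatible.
    Write x = 10 + 18·t and substitute into x ≡ 0 (mod 8): 18·t ≡ 0 − 10 = -10 (mod 8).
    Divide the congruence (and modulus) by g = 2: 9·t ≡ -5 (mod 4).
    Reduce coefficients mod 4: 1·t ≡ 3 (mod 4).
    So t ≡ 3 (mod 4).
    Then x = 10 + 18·3 = 64, valid modulo lcm(18, 8) = 72: x ≡ 64 (mod 72).
  Combine with x ≡ 16 (mod 20): gcd(72, 20) = 4; 16 - 64 = -48, which IS divisible by 4, so compatible.
    Write x = 64 + 72·t and substitute into x ≡ 16 (mod 20): 72·t ≡ 16 − 64 = -48 (mod 20).
    Divide the congruence (and modulus) by g = 4: 18·t ≡ -12 (mod 5).
    Reduce coefficients mod 5: 3·t ≡ 3 (mod 5).
    The inverse of 3 mod 5 is 2 (since 3·2 = 6 = 1·5 + 1), so t ≡ 2·3 = 6 ≡ 1 (mod 5).
    Then x = 64 + 72·1 = 136, valid modulo lcm(72, 20) = 360: x ≡ 136 (mod 360).
Verify: 136 mod 18 = 10, 136 mod 8 = 0, 136 mod 20 = 16.

x ≡ 136 (mod 360).


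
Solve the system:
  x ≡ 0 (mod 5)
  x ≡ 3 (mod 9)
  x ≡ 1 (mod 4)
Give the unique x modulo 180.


Moduli 5, 9, 4 are pairwise coprime; by CRT there is a unique solution modulo M = 5 · 9 · 4 = 180.
Solve pairwise, accumulating the modulus:
  Start with x ≡ 0 (mod 5).
  Combine with x ≡ 3 (mod 9): since gcd(5, 9) = 1, we get a unique residue mod 45.
    Write x = 0 + 5·t and substitute into x ≡ 3 (mod 9): 5·t ≡ 3 − 0 = 3 (mod 9).
    The inverse of 5 mod 9 is 2 (since 5·2 = 10 = 1·9 + 1), so t ≡ 2·3 = 6 ≡ 6 (mod 9).
    Then x = 0 + 5·6 = 30, valid modulo lcm(5, 9) = 45: x ≡ 30 (mod 45).
  Combine with x ≡ 1 (mod 4): since gcd(45, 4) = 1, we get a unique residue mod 180.
    Write x = 30 + 45·t and substitute into x ≡ 1 (mod 4): 45·t ≡ 1 − 30 = -29 (mod 4).
    Reduce coefficients mod 4: 1·t ≡ 3 (mod 4).
    So t ≡ 3 (mod 4).
    Then x = 30 + 45·3 = 165, valid modulo lcm(45, 4) = 180: x ≡ 165 (mod 180).
Verify: 165 mod 5 = 0 ✓, 165 mod 9 = 3 ✓, 165 mod 4 = 1 ✓.

x ≡ 165 (mod 180).


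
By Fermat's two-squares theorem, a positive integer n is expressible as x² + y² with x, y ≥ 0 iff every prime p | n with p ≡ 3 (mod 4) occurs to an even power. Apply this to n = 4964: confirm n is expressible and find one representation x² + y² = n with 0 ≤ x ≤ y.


Step 1: Factor n = 4964 = 2^2 · 17 · 73.
Step 2: Check the mod-4 condition on each prime factor: 2 = 2 (special); 17 ≡ 1 (mod 4), exponent 1; 73 ≡ 1 (mod 4), exponent 1.
All primes ≡ 3 (mod 4) appear to even exponent (or don't appear), so by the two-squares theorem n IS expressible as a sum of two squares.
Step 3: Build a representation. Group n = k² · m with k = 2 and m = 17 · 73 = 1241 (a product of primes ≡ 1 (mod 4)); a representation of m scales to one of n via (k·x)² + (k·y)² = k²(x² + y²). Each prime p ≡ 1 (mod 4) is itself a sum of two squares; find a² by testing p − a² for a perfect square:
  17: 17 − 1² = 16 = 4² ⇒ 17 = 1² + 4².
  73: 73 − 1² = 72, 73 − 2² = 69, 73 − 3² = 64 = 8² ⇒ 73 = 3² + 8².
  Combine using the Brahmagupta–Fibonacci identity (a² + b²)(c² + d²) = (ac − bd)² + (ad + bc)² = (ac + bd)² + (ad − bc)²:
  17 · 73 = 1241: from (1² + 4²)(3² + 8²), take (1·3 − 4·8, 1·8 + 4·3) = (3 − 32, 8 + 12) = (-29, 20); dropping signs (only squares matter) gives (29, 20); check 29² + 20² = 841 + 400 = 1241 ✓.
  Scale by k = 2: (2·29, 2·20) = (58, 40).
Step 4: Order so x ≤ y and verify: 40² + 58² = 1600 + 3364 = 4964 = n. ✓

n = 4964 = 40² + 58² (one valid representation with x ≤ y).


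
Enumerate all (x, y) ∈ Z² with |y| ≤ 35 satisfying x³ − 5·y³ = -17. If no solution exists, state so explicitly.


The equation is x³ - 5y³ = -17. For fixed y, x³ = 5·y³ − 17, so a solution requires the RHS to be a perfect cube.
Strategy: iterate y from -35 to 35, compute RHS = 5·y³ − 17, and check whether it is a (positive or negative) perfect cube.
Check small values of y:
  y = 0: RHS = -17 is not a perfect cube.
  y = 1: RHS = -12 is not a perfect cube.
  y = -1: RHS = -22 is not a perfect cube.
  y = 2: RHS = 23 is not a perfect cube.
  y = -2: RHS = -57 is not a perfect cube.
  y = 3: RHS = 118 is not a perfect cube.
  y = -3: RHS = -152 is not a perfect cube.
Continuing the search up to |y| = 35 finds no solutions either.
No (x, y) in the scanned range satisfies the equation.

No integer solutions with |y| ≤ 35.


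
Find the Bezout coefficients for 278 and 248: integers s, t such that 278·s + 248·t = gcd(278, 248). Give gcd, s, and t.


Euclidean algorithm on (278, 248) — divide until remainder is 0:
  278 = 1 · 248 + 30
  248 = 8 · 30 + 8
  30 = 3 · 8 + 6
  8 = 1 · 6 + 2
  6 = 3 · 2 + 0
gcd(278, 248) = 2.
Track Bezout coefficients alongside the remainders: start with r₀ = 278 = a·1 + b·0 (s = 1, t = 0) and r₁ = 248 = a·0 + b·1 (s = 0, t = 1); each new remainder r_{k+1} = r_{k-1} − q_k·r_k inherits s_{k+1} = s_{k-1} − q_k·s_k, t_{k+1} = t_{k-1} − q_k·t_k, so r_k = a·s_k + b·t_k at every step:
  q = 1: r = 30, s = 1 − 1·0 = 1, t = 0 − 1·1 = -1  (check: 278·1 + 248·(-1) = 30)
  q = 8: r = 8, s = 0 − 8·1 = -8, t = 1 − 8·(-1) = 9  (check: 278·(-8) + 248·9 = 8)
  q = 3: r = 6, s = 1 − 3·(-8) = 25, t = -1 − 3·9 = -28  (check: 278·25 + 248·(-28) = 6)
  q = 1: r = 2, s = -8 − 1·25 = -33, t = 9 − 1·(-28) = 37  (check: 278·(-33) + 248·37 = 2)
The row with r = 2 (the gcd) gives the Bezout coefficients s = -33, t = 37.
Result: 278 · (-33) + 248 · (37) = 2.

gcd(278, 248) = 2; s = -33, t = 37 (check: 278·(-33) + 248·37 = 2).


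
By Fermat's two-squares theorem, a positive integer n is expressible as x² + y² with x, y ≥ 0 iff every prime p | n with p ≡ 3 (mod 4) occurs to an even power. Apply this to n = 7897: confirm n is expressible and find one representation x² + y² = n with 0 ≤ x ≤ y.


Step 1: Factor n = 7897 = 53 · 149.
Step 2: Check the mod-4 condition on each prime factor: 53 ≡ 1 (mod 4), exponent 1; 149 ≡ 1 (mod 4), exponent 1.
All primes ≡ 3 (mod 4) appear to even exponent (or don't appear), so by the two-squares theorem n IS expressible as a sum of two squares.
Step 3: Build a representation. Here n = 53 · 149 is a product of primes ≡ 1 (mod 4). Each prime p ≡ 1 (mod 4) is itself a sum of two squares; find a² by testing p − a² for a perfect square:
  53: 53 − 1² = 52, 53 − 2² = 49 = 7² ⇒ 53 = 2² + 7².
  149: 149 − 1² = 148, 149 − 2² = 145, 149 − 3² = 140, 149 − 4² = 133, 149 − 5² = 124, 149 − 6² = 113, 149 − 7² = 100 = 10² ⇒ 149 = 7² + 10².
  Combine using the Brahmagupta–Fibonacci identity (a² + b²)(c² + d²) = (ac − bd)² + (ad + bc)² = (ac + bd)² + (ad − bc)²:
  53 · 149 = 7897: from (2² + 7²)(7² + 10²), take (2·7 − 7·10, 2·10 + 7·7) = (14 − 70, 20 + 49) = (-56, 69); dropping signs (only squares matter) gives (56, 69); check 56² + 69² = 3136 + 4761 = 7897 ✓.
Step 4: Order so x ≤ y and verify: 56² + 69² = 3136 + 4761 = 7897 = n. ✓

n = 7897 = 56² + 69² (one valid representation with x ≤ y).


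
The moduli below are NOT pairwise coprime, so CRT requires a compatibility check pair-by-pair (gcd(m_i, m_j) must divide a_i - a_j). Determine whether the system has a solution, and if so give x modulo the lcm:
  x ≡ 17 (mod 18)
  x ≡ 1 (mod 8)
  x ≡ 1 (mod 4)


Moduli 18, 8, 4 are not pairwise coprime, so CRT works modulo lcm(m_i) when all pairwise compatibility conditions hold.
Pairwise compatibility: gcd(m_i, m_j) must divide a_i - a_j for every pair.
Merge one congruence at a time:
  Start: x ≡ 17 (mod 18).
  Combine with x ≡ 1 (mod 8): gcd(18, 8) = 2; 1 - 17 = -16, which IS divisible by 2, so compatible.
    Write x = 17 + 18·t and substitute into x ≡ 1 (mod 8): 18·t ≡ 1 − 17 = -16 (mod 8).
    Divide the congruence (and modulus) by g = 2: 9·t ≡ -8 (mod 4).
    Reduce coefficients mod 4: 1·t ≡ 0 (mod 4).
    So t ≡ 0 (mod 4).
    Then x = 17 + 18·0 = 17, valid modulo lcm(18, 8) = 72: x ≡ 17 (mod 72).
  Combine with x ≡ 1 (mod 4): gcd(72, 4) = 4; 1 - 17 = -16, which IS divisible by 4, so compatible.
    Write x = 17 + 72·t and substitute into x ≡ 1 (mod 4): 72·t ≡ 1 − 17 = -16 (mod 4).
    Divide the congruence (and modulus) by g = 4: 18·t ≡ -4 (mod 1).
    Modulo 1 every t works; take t = 0.
    Then x = 17 + 72·0 = 17, valid modulo lcm(72, 4) = 72: x ≡ 17 (mod 72).
Verify: 17 mod 18 = 17, 17 mod 8 = 1, 17 mod 4 = 1.

x ≡ 17 (mod 72).


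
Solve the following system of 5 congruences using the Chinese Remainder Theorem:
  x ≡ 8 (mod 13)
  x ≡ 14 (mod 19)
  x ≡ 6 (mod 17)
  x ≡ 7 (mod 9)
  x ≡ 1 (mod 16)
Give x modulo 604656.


Product of moduli M = 13 · 19 · 17 · 9 · 16 = 604656.
Merge one congruence at a time:
  Start: x ≡ 8 (mod 13).
  Combine with x ≡ 14 (mod 19); new modulus lcm = 247.
    Write x = 8 + 13·t and substitute into x ≡ 14 (mod 19): 13·t ≡ 14 − 8 = 6 (mod 19).
    The inverse of 13 mod 19 is 3 (since 13·3 = 39 = 2·19 + 1), so t ≡ 3·6 = 18 ≡ 18 (mod 19).
    Then x = 8 + 13·18 = 242, valid modulo lcm(13, 19) = 247: x ≡ 242 (mod 247).
  Combine with x ≡ 6 (mod 17); new modulus lcm = 4199.
    Write x = 242 + 247·t and substitute into x ≡ 6 (mod 17): 247·t ≡ 6 − 242 = -236 (mod 17).
    Reduce coefficients mod 17: 9·t ≡ 2 (mod 17).
    The inverse of 9 mod 17 is 2 (since 9·2 = 18 = 1·17 + 1), so t ≡ 2·2 = 4 ≡ 4 (mod 17).
    Then x = 242 + 247·4 = 1230, valid modulo lcm(247, 17) = 4199: x ≡ 1230 (mod 4199).
  Combine with x ≡ 7 (mod 9); new modulus lcm = 37791.
    Write x = 1230 + 4199·t and substitute into x ≡ 7 (mod 9): 4199·t ≡ 7 − 1230 = -1223 (mod 9).
    Reduce coefficients mod 9: 5·t ≡ 1 (mod 9).
    The inverse of 5 mod 9 is 2 (since 5·2 = 10 = 1·9 + 1), so t ≡ 2·1 = 2 ≡ 2 (mod 9).
    Then x = 1230 + 4199·2 = 9628, valid modulo lcm(4199, 9) = 37791: x ≡ 9628 (mod 37791).
  Combine with x ≡ 1 (mod 16); new modulus lcm = 604656.
    Write x = 9628 + 37791·t and substitute into x ≡ 1 (mod 16): 37791·t ≡ 1 − 9628 = -9627 (mod 16).
    Reduce coefficients mod 16: 15·t ≡ 5 (mod 16).
    The inverse of 15 mod 16 is 15 (since 15·15 = 225 = 14·16 + 1), so t ≡ 15·5 = 75 ≡ 11 (mod 16).
    Then x = 9628 + 37791·11 = 425329, valid modulo lcm(37791, 16) = 604656: x ≡ 425329 (mod 604656).
Verify against each original: 425329 mod 13 = 8, 425329 mod 19 = 14, 425329 mod 17 = 6, 425329 mod 9 = 7, 425329 mod 16 = 1.

x ≡ 425329 (mod 604656).


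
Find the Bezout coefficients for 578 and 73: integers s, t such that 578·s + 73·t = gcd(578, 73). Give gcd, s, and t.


Euclidean algorithm on (578, 73) — divide until remainder is 0:
  578 = 7 · 73 + 67
  73 = 1 · 67 + 6
  67 = 11 · 6 + 1
  6 = 6 · 1 + 0
gcd(578, 73) = 1.
Track Bezout coefficients alongside the remainders: start with r₀ = 578 = a·1 + b·0 (s = 1, t = 0) and r₁ = 73 = a·0 + b·1 (s = 0, t = 1); each new remainder r_{k+1} = r_{k-1} − q_k·r_k inherits s_{k+1} = s_{k-1} − q_k·s_k, t_{k+1} = t_{k-1} − q_k·t_k, so r_k = a·s_k + b·t_k at every step:
  q = 7: r = 67, s = 1 − 7·0 = 1, t = 0 − 7·1 = -7  (check: 578·1 + 73·(-7) = 67)
  q = 1: r = 6, s = 0 − 1·1 = -1, t = 1 − 1·(-7) = 8  (check: 578·(-1) + 73·8 = 6)
  q = 11: r = 1, s = 1 − 11·(-1) = 12, t = -7 − 11·8 = -95  (check: 578·12 + 73·(-95) = 1)
The row with r = 1 (the gcd) gives the Bezout coefficients s = 12, t = -95.
Result: 578 · (12) + 73 · (-95) = 1.

gcd(578, 73) = 1; s = 12, t = -95 (check: 578·12 + 73·(-95) = 1).


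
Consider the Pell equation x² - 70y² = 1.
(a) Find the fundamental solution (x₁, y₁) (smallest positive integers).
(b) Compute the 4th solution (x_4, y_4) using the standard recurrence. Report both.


Step 1: Find the fundamental solution (x₁, y₁) of x² - 70y² = 1.
  Expand √70 as a continued fraction. a₀ = ⌊√70⌋ = 8; iterate m_{k+1} = d_k·a_k − m_k, d_{k+1} = (70 − m_{k+1}²)/d_k, a_{k+1} = ⌊(a₀ + m_{k+1})/d_{k+1}⌋ (starting m₀ = 0, d₀ = 1), with convergents p_k = a_k·p_{k-1} + p_{k-2}, q_k = a_k·q_{k-1} + q_{k-2} (p₋₁ = 1, q₋₁ = 0):
  k = 0: a₀ = 8; p₀/q₀ = 8/1; p₀² − 70·q₀² = 64 − 70 = -6.
  k = 1: m = 8, d = 6, a = ⌊(8 + 8)/6⌋ = 2; p/q = (2·8 + 1)/(2·1 + 0) = 17/2; p² − 70·q² = 289 − 280 = 9.
  k = 2: m = 4, d = 9, a = ⌊(8 + 4)/9⌋ = 1; p/q = (1·17 + 8)/(1·2 + 1) = 25/3; p² − 70·q² = 625 − 630 = -5.
  k = 3: m = 5, d = 5, a = ⌊(8 + 5)/5⌋ = 2; p/q = (2·25 + 17)/(2·3 + 2) = 67/8; p² − 70·q² = 4489 − 4480 = 9.
  k = 4: m = 5, d = 9, a = ⌊(8 + 5)/9⌋ = 1; p/q = (1·67 + 25)/(1·8 + 3) = 92/11; p² − 70·q² = 8464 − 8470 = -6.
  k = 5: m = 4, d = 6, a = ⌊(8 + 4)/6⌋ = 2; p/q = (2·92 + 67)/(2·11 + 8) = 251/30; p² − 70·q² = 63001 − 63000 = 1.
  The first convergent with p² − 70·q² = 1 gives the fundamental solution (x₁, y₁) = (251, 30).
Step 2: Apply the recurrence (x_{n+1}, y_{n+1}) = (x₁x_n + 70y₁y_n, x₁y_n + y₁x_n) repeatedly.
  From (x_1, y_1) = (251, 30): x_2 = 251·251 + 70·30·30 = 126001; y_2 = 251·30 + 30·251 = 15060.
  From (x_2, y_2) = (126001, 15060): x_3 = 251·126001 + 70·30·15060 = 63252251; y_3 = 251·15060 + 30·126001 = 7560090.
  From (x_3, y_3) = (63252251, 7560090): x_4 = 251·63252251 + 70·30·7560090 = 31752504001; y_4 = 251·7560090 + 30·63252251 = 3795150120.
Step 3: Verify x_4² - 70·y_4² = 1008221510333521008001 - 1008221510333521008000 = 1 (should be 1). ✓

(x_1, y_1) = (251, 30); (x_4, y_4) = (31752504001, 3795150120).


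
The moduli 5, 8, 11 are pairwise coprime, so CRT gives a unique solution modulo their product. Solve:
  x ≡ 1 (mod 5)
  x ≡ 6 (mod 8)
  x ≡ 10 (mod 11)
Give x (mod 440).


Moduli 5, 8, 11 are pairwise coprime; by CRT there is a unique solution modulo M = 5 · 8 · 11 = 440.
Solve pairwise, accumulating the modulus:
  Start with x ≡ 1 (mod 5).
  Combine with x ≡ 6 (mod 8): since gcd(5, 8) = 1, we get a unique residue mod 40.
    Write x = 1 + 5·t and substitute into x ≡ 6 (mod 8): 5·t ≡ 6 − 1 = 5 (mod 8).
    The inverse of 5 mod 8 is 5 (since 5·5 = 25 = 3·8 + 1), so t ≡ 5·5 = 25 ≡ 1 (mod 8).
    Then x = 1 + 5·1 = 6, valid modulo lcm(5, 8) = 40: x ≡ 6 (mod 40).
  Combine with x ≡ 10 (mod 11): since gcd(40, 11) = 1, we get a unique residue mod 440.
    Write x = 6 + 40·t and substitute into x ≡ 10 (mod 11): 40·t ≡ 10 − 6 = 4 (mod 11).
    Reduce coefficients mod 11: 7·t ≡ 4 (mod 11).
    The inverse of 7 mod 11 is 8 (since 7·8 = 56 = 5·11 + 1), so t ≡ 8·4 = 32 ≡ 10 (mod 11).
    Then x = 6 + 40·10 = 406, valid modulo lcm(40, 11) = 440: x ≡ 406 (mod 440).
Verify: 406 mod 5 = 1 ✓, 406 mod 8 = 6 ✓, 406 mod 11 = 10 ✓.

x ≡ 406 (mod 440).


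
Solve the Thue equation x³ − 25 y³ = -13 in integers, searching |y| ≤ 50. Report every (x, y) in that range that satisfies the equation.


The equation is x³ - 25y³ = -13. For fixed y, x³ = 25·y³ − 13, so a solution requires the RHS to be a perfect cube.
Strategy: iterate y from -50 to 50, compute RHS = 25·y³ − 13, and check whether it is a (positive or negative) perfect cube.
Check small values of y:
  y = 0: RHS = -13 is not a perfect cube.
  y = 1: RHS = 12 is not a perfect cube.
  y = -1: RHS = -38 is not a perfect cube.
  y = 2: RHS = 187 is not a perfect cube.
  y = -2: RHS = -213 is not a perfect cube.
  y = 3: RHS = 662 is not a perfect cube.
  y = -3: RHS = -688 is not a perfect cube.
Continuing the search up to |y| = 50 finds no solutions either.
No (x, y) in the scanned range satisfies the equation.

No integer solutions with |y| ≤ 50.
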